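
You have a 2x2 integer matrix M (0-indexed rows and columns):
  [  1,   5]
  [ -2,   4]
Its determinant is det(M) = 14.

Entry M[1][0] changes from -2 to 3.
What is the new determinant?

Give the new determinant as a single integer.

det is linear in row 1: changing M[1][0] by delta changes det by delta * cofactor(1,0).
Cofactor C_10 = (-1)^(1+0) * minor(1,0) = -5
Entry delta = 3 - -2 = 5
Det delta = 5 * -5 = -25
New det = 14 + -25 = -11

Answer: -11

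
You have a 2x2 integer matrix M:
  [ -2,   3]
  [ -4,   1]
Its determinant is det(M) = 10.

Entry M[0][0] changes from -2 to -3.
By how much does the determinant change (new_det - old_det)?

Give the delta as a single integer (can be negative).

Cofactor C_00 = 1
Entry delta = -3 - -2 = -1
Det delta = entry_delta * cofactor = -1 * 1 = -1

Answer: -1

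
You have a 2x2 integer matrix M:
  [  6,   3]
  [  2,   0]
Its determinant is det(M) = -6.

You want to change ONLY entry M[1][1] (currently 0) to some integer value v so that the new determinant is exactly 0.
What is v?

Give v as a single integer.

det is linear in entry M[1][1]: det = old_det + (v - 0) * C_11
Cofactor C_11 = 6
Want det = 0: -6 + (v - 0) * 6 = 0
  (v - 0) = 6 / 6 = 1
  v = 0 + (1) = 1

Answer: 1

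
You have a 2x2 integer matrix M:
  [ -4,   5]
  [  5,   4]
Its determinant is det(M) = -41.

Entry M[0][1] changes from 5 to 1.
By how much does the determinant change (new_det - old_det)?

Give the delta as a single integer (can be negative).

Answer: 20

Derivation:
Cofactor C_01 = -5
Entry delta = 1 - 5 = -4
Det delta = entry_delta * cofactor = -4 * -5 = 20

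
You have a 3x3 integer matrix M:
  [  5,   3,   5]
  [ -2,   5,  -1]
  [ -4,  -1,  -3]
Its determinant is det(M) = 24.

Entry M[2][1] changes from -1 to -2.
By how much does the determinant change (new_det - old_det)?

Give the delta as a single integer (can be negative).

Answer: 5

Derivation:
Cofactor C_21 = -5
Entry delta = -2 - -1 = -1
Det delta = entry_delta * cofactor = -1 * -5 = 5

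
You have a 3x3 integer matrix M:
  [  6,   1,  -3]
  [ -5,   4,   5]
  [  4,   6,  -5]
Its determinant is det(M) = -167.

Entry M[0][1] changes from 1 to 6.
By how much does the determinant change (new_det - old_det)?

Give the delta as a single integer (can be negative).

Answer: -25

Derivation:
Cofactor C_01 = -5
Entry delta = 6 - 1 = 5
Det delta = entry_delta * cofactor = 5 * -5 = -25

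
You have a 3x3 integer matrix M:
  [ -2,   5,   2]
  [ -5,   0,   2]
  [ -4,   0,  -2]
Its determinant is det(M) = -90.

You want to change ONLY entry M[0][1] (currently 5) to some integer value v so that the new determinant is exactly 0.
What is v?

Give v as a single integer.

Answer: 0

Derivation:
det is linear in entry M[0][1]: det = old_det + (v - 5) * C_01
Cofactor C_01 = -18
Want det = 0: -90 + (v - 5) * -18 = 0
  (v - 5) = 90 / -18 = -5
  v = 5 + (-5) = 0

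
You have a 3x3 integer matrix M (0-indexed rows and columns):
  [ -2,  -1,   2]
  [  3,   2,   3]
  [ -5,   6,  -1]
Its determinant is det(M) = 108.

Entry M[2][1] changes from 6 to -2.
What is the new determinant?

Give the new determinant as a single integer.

Answer: 12

Derivation:
det is linear in row 2: changing M[2][1] by delta changes det by delta * cofactor(2,1).
Cofactor C_21 = (-1)^(2+1) * minor(2,1) = 12
Entry delta = -2 - 6 = -8
Det delta = -8 * 12 = -96
New det = 108 + -96 = 12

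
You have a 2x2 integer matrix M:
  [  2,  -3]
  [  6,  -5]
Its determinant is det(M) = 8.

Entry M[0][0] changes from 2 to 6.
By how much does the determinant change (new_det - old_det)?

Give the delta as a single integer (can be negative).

Answer: -20

Derivation:
Cofactor C_00 = -5
Entry delta = 6 - 2 = 4
Det delta = entry_delta * cofactor = 4 * -5 = -20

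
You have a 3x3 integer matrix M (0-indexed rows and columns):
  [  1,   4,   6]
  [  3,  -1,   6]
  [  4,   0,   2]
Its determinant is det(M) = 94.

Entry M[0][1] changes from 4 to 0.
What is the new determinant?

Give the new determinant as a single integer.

det is linear in row 0: changing M[0][1] by delta changes det by delta * cofactor(0,1).
Cofactor C_01 = (-1)^(0+1) * minor(0,1) = 18
Entry delta = 0 - 4 = -4
Det delta = -4 * 18 = -72
New det = 94 + -72 = 22

Answer: 22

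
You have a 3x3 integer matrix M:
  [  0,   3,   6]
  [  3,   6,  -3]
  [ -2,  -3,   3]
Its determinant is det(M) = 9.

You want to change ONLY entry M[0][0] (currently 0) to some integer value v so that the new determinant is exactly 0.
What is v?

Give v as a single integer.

Answer: -1

Derivation:
det is linear in entry M[0][0]: det = old_det + (v - 0) * C_00
Cofactor C_00 = 9
Want det = 0: 9 + (v - 0) * 9 = 0
  (v - 0) = -9 / 9 = -1
  v = 0 + (-1) = -1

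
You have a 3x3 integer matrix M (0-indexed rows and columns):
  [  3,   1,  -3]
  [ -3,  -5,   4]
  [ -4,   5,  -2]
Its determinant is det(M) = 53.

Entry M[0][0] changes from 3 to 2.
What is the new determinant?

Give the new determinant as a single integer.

det is linear in row 0: changing M[0][0] by delta changes det by delta * cofactor(0,0).
Cofactor C_00 = (-1)^(0+0) * minor(0,0) = -10
Entry delta = 2 - 3 = -1
Det delta = -1 * -10 = 10
New det = 53 + 10 = 63

Answer: 63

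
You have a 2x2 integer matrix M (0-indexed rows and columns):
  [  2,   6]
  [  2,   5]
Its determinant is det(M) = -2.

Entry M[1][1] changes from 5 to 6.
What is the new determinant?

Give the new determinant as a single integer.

Answer: 0

Derivation:
det is linear in row 1: changing M[1][1] by delta changes det by delta * cofactor(1,1).
Cofactor C_11 = (-1)^(1+1) * minor(1,1) = 2
Entry delta = 6 - 5 = 1
Det delta = 1 * 2 = 2
New det = -2 + 2 = 0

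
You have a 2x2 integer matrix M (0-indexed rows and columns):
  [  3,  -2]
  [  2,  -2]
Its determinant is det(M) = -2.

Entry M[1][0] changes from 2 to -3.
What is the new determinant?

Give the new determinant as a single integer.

det is linear in row 1: changing M[1][0] by delta changes det by delta * cofactor(1,0).
Cofactor C_10 = (-1)^(1+0) * minor(1,0) = 2
Entry delta = -3 - 2 = -5
Det delta = -5 * 2 = -10
New det = -2 + -10 = -12

Answer: -12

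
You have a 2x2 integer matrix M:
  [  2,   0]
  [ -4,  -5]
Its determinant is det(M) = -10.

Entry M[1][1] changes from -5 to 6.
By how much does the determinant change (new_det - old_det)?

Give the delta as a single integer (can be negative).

Cofactor C_11 = 2
Entry delta = 6 - -5 = 11
Det delta = entry_delta * cofactor = 11 * 2 = 22

Answer: 22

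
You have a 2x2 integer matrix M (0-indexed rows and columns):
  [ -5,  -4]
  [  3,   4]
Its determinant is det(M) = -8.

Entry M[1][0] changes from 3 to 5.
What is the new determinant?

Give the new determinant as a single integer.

det is linear in row 1: changing M[1][0] by delta changes det by delta * cofactor(1,0).
Cofactor C_10 = (-1)^(1+0) * minor(1,0) = 4
Entry delta = 5 - 3 = 2
Det delta = 2 * 4 = 8
New det = -8 + 8 = 0

Answer: 0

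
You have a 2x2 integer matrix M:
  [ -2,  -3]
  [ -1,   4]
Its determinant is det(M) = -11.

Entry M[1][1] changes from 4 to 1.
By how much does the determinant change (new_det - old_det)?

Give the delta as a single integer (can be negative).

Answer: 6

Derivation:
Cofactor C_11 = -2
Entry delta = 1 - 4 = -3
Det delta = entry_delta * cofactor = -3 * -2 = 6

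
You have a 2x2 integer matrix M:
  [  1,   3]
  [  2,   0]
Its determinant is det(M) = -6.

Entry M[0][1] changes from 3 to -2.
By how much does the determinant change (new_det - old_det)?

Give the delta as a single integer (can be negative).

Answer: 10

Derivation:
Cofactor C_01 = -2
Entry delta = -2 - 3 = -5
Det delta = entry_delta * cofactor = -5 * -2 = 10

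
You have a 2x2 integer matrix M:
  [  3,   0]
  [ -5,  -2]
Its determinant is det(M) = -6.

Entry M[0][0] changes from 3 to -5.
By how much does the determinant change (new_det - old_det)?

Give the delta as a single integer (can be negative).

Answer: 16

Derivation:
Cofactor C_00 = -2
Entry delta = -5 - 3 = -8
Det delta = entry_delta * cofactor = -8 * -2 = 16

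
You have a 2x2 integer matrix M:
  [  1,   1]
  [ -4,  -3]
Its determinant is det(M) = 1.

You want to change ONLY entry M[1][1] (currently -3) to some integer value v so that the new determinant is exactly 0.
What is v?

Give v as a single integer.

Answer: -4

Derivation:
det is linear in entry M[1][1]: det = old_det + (v - -3) * C_11
Cofactor C_11 = 1
Want det = 0: 1 + (v - -3) * 1 = 0
  (v - -3) = -1 / 1 = -1
  v = -3 + (-1) = -4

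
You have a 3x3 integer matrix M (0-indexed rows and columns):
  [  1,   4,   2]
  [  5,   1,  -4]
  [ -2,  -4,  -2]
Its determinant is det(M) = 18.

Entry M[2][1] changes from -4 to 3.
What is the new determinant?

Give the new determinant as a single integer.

det is linear in row 2: changing M[2][1] by delta changes det by delta * cofactor(2,1).
Cofactor C_21 = (-1)^(2+1) * minor(2,1) = 14
Entry delta = 3 - -4 = 7
Det delta = 7 * 14 = 98
New det = 18 + 98 = 116

Answer: 116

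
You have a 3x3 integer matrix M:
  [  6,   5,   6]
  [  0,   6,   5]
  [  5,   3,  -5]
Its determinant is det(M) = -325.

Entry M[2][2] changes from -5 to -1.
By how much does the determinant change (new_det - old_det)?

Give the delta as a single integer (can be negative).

Cofactor C_22 = 36
Entry delta = -1 - -5 = 4
Det delta = entry_delta * cofactor = 4 * 36 = 144

Answer: 144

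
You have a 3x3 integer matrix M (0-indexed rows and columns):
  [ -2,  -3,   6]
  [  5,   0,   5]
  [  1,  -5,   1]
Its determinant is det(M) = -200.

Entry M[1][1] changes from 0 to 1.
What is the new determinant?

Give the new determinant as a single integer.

det is linear in row 1: changing M[1][1] by delta changes det by delta * cofactor(1,1).
Cofactor C_11 = (-1)^(1+1) * minor(1,1) = -8
Entry delta = 1 - 0 = 1
Det delta = 1 * -8 = -8
New det = -200 + -8 = -208

Answer: -208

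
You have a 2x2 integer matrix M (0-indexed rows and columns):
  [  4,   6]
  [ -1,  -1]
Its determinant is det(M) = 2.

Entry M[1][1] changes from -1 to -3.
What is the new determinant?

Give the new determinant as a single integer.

det is linear in row 1: changing M[1][1] by delta changes det by delta * cofactor(1,1).
Cofactor C_11 = (-1)^(1+1) * minor(1,1) = 4
Entry delta = -3 - -1 = -2
Det delta = -2 * 4 = -8
New det = 2 + -8 = -6

Answer: -6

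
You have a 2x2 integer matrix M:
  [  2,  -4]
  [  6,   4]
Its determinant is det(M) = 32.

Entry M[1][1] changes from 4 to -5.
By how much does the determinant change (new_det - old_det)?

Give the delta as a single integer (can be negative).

Answer: -18

Derivation:
Cofactor C_11 = 2
Entry delta = -5 - 4 = -9
Det delta = entry_delta * cofactor = -9 * 2 = -18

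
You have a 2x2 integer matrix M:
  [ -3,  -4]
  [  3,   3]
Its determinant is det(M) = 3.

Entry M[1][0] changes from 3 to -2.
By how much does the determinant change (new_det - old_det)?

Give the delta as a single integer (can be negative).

Answer: -20

Derivation:
Cofactor C_10 = 4
Entry delta = -2 - 3 = -5
Det delta = entry_delta * cofactor = -5 * 4 = -20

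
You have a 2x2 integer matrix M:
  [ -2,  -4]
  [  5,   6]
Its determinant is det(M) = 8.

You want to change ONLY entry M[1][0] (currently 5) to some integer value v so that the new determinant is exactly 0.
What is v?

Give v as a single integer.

det is linear in entry M[1][0]: det = old_det + (v - 5) * C_10
Cofactor C_10 = 4
Want det = 0: 8 + (v - 5) * 4 = 0
  (v - 5) = -8 / 4 = -2
  v = 5 + (-2) = 3

Answer: 3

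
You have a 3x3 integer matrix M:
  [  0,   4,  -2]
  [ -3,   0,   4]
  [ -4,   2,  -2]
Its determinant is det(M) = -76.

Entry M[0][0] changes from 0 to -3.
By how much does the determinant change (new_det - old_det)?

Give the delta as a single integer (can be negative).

Answer: 24

Derivation:
Cofactor C_00 = -8
Entry delta = -3 - 0 = -3
Det delta = entry_delta * cofactor = -3 * -8 = 24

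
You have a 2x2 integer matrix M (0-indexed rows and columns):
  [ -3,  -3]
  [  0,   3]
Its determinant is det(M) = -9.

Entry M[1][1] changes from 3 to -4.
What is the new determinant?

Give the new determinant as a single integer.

Answer: 12

Derivation:
det is linear in row 1: changing M[1][1] by delta changes det by delta * cofactor(1,1).
Cofactor C_11 = (-1)^(1+1) * minor(1,1) = -3
Entry delta = -4 - 3 = -7
Det delta = -7 * -3 = 21
New det = -9 + 21 = 12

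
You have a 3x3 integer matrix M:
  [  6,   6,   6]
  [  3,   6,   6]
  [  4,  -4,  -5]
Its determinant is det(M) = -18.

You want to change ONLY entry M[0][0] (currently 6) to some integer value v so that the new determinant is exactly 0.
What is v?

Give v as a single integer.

det is linear in entry M[0][0]: det = old_det + (v - 6) * C_00
Cofactor C_00 = -6
Want det = 0: -18 + (v - 6) * -6 = 0
  (v - 6) = 18 / -6 = -3
  v = 6 + (-3) = 3

Answer: 3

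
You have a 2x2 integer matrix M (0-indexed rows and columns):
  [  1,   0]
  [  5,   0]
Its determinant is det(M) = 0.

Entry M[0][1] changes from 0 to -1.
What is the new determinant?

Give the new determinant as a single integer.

det is linear in row 0: changing M[0][1] by delta changes det by delta * cofactor(0,1).
Cofactor C_01 = (-1)^(0+1) * minor(0,1) = -5
Entry delta = -1 - 0 = -1
Det delta = -1 * -5 = 5
New det = 0 + 5 = 5

Answer: 5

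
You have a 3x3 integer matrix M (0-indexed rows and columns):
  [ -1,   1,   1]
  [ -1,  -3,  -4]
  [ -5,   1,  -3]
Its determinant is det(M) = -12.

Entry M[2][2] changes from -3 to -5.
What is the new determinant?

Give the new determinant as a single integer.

Answer: -20

Derivation:
det is linear in row 2: changing M[2][2] by delta changes det by delta * cofactor(2,2).
Cofactor C_22 = (-1)^(2+2) * minor(2,2) = 4
Entry delta = -5 - -3 = -2
Det delta = -2 * 4 = -8
New det = -12 + -8 = -20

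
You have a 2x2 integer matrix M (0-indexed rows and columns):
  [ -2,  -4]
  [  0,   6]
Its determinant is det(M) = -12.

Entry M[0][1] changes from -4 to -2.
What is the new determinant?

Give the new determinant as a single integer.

det is linear in row 0: changing M[0][1] by delta changes det by delta * cofactor(0,1).
Cofactor C_01 = (-1)^(0+1) * minor(0,1) = 0
Entry delta = -2 - -4 = 2
Det delta = 2 * 0 = 0
New det = -12 + 0 = -12

Answer: -12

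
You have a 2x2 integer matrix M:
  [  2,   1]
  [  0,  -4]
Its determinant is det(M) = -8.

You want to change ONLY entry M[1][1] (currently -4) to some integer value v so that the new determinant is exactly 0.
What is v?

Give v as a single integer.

det is linear in entry M[1][1]: det = old_det + (v - -4) * C_11
Cofactor C_11 = 2
Want det = 0: -8 + (v - -4) * 2 = 0
  (v - -4) = 8 / 2 = 4
  v = -4 + (4) = 0

Answer: 0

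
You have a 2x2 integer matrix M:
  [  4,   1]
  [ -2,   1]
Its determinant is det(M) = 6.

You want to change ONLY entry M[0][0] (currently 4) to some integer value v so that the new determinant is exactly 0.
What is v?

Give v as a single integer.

det is linear in entry M[0][0]: det = old_det + (v - 4) * C_00
Cofactor C_00 = 1
Want det = 0: 6 + (v - 4) * 1 = 0
  (v - 4) = -6 / 1 = -6
  v = 4 + (-6) = -2

Answer: -2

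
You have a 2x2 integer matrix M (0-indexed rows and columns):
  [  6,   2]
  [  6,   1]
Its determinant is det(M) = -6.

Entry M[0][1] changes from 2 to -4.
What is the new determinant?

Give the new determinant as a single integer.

Answer: 30

Derivation:
det is linear in row 0: changing M[0][1] by delta changes det by delta * cofactor(0,1).
Cofactor C_01 = (-1)^(0+1) * minor(0,1) = -6
Entry delta = -4 - 2 = -6
Det delta = -6 * -6 = 36
New det = -6 + 36 = 30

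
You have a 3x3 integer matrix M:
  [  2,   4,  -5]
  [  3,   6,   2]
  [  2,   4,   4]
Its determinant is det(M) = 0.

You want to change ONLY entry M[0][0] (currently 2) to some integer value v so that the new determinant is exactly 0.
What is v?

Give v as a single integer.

Answer: 2

Derivation:
det is linear in entry M[0][0]: det = old_det + (v - 2) * C_00
Cofactor C_00 = 16
Want det = 0: 0 + (v - 2) * 16 = 0
  (v - 2) = 0 / 16 = 0
  v = 2 + (0) = 2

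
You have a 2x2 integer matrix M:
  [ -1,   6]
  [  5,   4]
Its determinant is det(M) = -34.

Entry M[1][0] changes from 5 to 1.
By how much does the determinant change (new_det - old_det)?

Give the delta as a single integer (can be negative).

Answer: 24

Derivation:
Cofactor C_10 = -6
Entry delta = 1 - 5 = -4
Det delta = entry_delta * cofactor = -4 * -6 = 24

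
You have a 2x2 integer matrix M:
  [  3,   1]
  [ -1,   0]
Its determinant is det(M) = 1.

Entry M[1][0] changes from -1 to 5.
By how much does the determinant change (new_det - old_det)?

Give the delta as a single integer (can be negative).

Cofactor C_10 = -1
Entry delta = 5 - -1 = 6
Det delta = entry_delta * cofactor = 6 * -1 = -6

Answer: -6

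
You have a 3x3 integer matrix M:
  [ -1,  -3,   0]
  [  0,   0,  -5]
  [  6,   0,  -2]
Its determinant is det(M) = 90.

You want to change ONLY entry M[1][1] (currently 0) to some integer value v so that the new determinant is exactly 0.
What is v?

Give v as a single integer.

det is linear in entry M[1][1]: det = old_det + (v - 0) * C_11
Cofactor C_11 = 2
Want det = 0: 90 + (v - 0) * 2 = 0
  (v - 0) = -90 / 2 = -45
  v = 0 + (-45) = -45

Answer: -45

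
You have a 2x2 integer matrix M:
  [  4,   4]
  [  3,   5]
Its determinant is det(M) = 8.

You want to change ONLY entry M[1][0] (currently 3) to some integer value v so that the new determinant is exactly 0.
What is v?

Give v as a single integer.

Answer: 5

Derivation:
det is linear in entry M[1][0]: det = old_det + (v - 3) * C_10
Cofactor C_10 = -4
Want det = 0: 8 + (v - 3) * -4 = 0
  (v - 3) = -8 / -4 = 2
  v = 3 + (2) = 5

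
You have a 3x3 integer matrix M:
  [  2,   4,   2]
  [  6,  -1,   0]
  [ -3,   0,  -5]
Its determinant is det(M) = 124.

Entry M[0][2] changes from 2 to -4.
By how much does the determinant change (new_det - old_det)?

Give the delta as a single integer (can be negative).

Answer: 18

Derivation:
Cofactor C_02 = -3
Entry delta = -4 - 2 = -6
Det delta = entry_delta * cofactor = -6 * -3 = 18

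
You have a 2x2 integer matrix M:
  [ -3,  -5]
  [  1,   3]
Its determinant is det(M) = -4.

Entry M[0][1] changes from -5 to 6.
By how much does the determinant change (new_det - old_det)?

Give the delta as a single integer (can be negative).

Cofactor C_01 = -1
Entry delta = 6 - -5 = 11
Det delta = entry_delta * cofactor = 11 * -1 = -11

Answer: -11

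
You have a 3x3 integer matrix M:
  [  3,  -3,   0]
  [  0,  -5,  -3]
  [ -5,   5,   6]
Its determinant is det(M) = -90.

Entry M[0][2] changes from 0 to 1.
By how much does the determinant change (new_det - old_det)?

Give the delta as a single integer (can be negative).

Cofactor C_02 = -25
Entry delta = 1 - 0 = 1
Det delta = entry_delta * cofactor = 1 * -25 = -25

Answer: -25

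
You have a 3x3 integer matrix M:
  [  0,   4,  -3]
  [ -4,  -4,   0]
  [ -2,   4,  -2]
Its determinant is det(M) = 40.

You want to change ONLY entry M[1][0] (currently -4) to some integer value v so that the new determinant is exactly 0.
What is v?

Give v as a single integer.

Answer: 6

Derivation:
det is linear in entry M[1][0]: det = old_det + (v - -4) * C_10
Cofactor C_10 = -4
Want det = 0: 40 + (v - -4) * -4 = 0
  (v - -4) = -40 / -4 = 10
  v = -4 + (10) = 6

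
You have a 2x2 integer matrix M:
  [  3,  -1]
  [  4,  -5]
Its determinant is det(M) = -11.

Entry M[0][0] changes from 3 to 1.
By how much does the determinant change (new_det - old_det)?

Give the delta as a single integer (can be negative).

Cofactor C_00 = -5
Entry delta = 1 - 3 = -2
Det delta = entry_delta * cofactor = -2 * -5 = 10

Answer: 10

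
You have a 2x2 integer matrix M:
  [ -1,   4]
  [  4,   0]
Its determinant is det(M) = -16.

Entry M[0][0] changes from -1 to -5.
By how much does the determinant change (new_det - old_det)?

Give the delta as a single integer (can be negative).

Cofactor C_00 = 0
Entry delta = -5 - -1 = -4
Det delta = entry_delta * cofactor = -4 * 0 = 0

Answer: 0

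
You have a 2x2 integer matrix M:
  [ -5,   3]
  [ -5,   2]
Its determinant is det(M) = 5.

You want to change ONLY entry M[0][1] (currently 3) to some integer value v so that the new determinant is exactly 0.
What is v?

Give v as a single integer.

Answer: 2

Derivation:
det is linear in entry M[0][1]: det = old_det + (v - 3) * C_01
Cofactor C_01 = 5
Want det = 0: 5 + (v - 3) * 5 = 0
  (v - 3) = -5 / 5 = -1
  v = 3 + (-1) = 2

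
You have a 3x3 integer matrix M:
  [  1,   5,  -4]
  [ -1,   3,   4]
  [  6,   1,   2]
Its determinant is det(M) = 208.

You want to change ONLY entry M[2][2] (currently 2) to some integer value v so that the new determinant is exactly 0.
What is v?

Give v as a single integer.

det is linear in entry M[2][2]: det = old_det + (v - 2) * C_22
Cofactor C_22 = 8
Want det = 0: 208 + (v - 2) * 8 = 0
  (v - 2) = -208 / 8 = -26
  v = 2 + (-26) = -24

Answer: -24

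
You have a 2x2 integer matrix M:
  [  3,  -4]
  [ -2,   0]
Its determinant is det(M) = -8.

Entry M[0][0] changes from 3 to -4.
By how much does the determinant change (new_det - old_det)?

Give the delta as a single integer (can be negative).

Cofactor C_00 = 0
Entry delta = -4 - 3 = -7
Det delta = entry_delta * cofactor = -7 * 0 = 0

Answer: 0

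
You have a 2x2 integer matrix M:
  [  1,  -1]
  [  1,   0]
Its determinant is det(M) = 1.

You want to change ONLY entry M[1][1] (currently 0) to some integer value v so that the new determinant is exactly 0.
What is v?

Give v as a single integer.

Answer: -1

Derivation:
det is linear in entry M[1][1]: det = old_det + (v - 0) * C_11
Cofactor C_11 = 1
Want det = 0: 1 + (v - 0) * 1 = 0
  (v - 0) = -1 / 1 = -1
  v = 0 + (-1) = -1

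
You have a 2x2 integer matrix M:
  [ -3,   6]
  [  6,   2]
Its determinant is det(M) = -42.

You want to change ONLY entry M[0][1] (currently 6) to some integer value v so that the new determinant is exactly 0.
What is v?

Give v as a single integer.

Answer: -1

Derivation:
det is linear in entry M[0][1]: det = old_det + (v - 6) * C_01
Cofactor C_01 = -6
Want det = 0: -42 + (v - 6) * -6 = 0
  (v - 6) = 42 / -6 = -7
  v = 6 + (-7) = -1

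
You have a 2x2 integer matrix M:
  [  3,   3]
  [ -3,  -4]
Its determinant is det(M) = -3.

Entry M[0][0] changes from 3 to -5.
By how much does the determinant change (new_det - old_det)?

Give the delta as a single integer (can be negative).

Answer: 32

Derivation:
Cofactor C_00 = -4
Entry delta = -5 - 3 = -8
Det delta = entry_delta * cofactor = -8 * -4 = 32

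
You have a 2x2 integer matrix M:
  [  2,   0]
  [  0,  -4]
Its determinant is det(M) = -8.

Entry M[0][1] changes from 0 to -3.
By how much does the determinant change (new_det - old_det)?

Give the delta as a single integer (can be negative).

Cofactor C_01 = 0
Entry delta = -3 - 0 = -3
Det delta = entry_delta * cofactor = -3 * 0 = 0

Answer: 0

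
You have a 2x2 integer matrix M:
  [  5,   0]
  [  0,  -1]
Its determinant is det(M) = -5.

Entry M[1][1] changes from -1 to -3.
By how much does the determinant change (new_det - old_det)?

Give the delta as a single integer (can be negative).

Cofactor C_11 = 5
Entry delta = -3 - -1 = -2
Det delta = entry_delta * cofactor = -2 * 5 = -10

Answer: -10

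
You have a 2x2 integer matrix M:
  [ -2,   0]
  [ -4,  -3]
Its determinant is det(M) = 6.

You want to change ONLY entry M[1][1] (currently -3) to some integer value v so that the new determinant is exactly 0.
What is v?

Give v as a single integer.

det is linear in entry M[1][1]: det = old_det + (v - -3) * C_11
Cofactor C_11 = -2
Want det = 0: 6 + (v - -3) * -2 = 0
  (v - -3) = -6 / -2 = 3
  v = -3 + (3) = 0

Answer: 0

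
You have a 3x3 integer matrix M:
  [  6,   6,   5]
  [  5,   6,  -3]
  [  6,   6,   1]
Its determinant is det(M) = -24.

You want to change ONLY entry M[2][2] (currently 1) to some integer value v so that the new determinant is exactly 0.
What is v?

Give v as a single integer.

Answer: 5

Derivation:
det is linear in entry M[2][2]: det = old_det + (v - 1) * C_22
Cofactor C_22 = 6
Want det = 0: -24 + (v - 1) * 6 = 0
  (v - 1) = 24 / 6 = 4
  v = 1 + (4) = 5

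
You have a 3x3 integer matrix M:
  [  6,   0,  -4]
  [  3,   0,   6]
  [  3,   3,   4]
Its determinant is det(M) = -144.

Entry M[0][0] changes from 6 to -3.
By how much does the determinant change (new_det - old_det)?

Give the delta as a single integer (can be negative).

Cofactor C_00 = -18
Entry delta = -3 - 6 = -9
Det delta = entry_delta * cofactor = -9 * -18 = 162

Answer: 162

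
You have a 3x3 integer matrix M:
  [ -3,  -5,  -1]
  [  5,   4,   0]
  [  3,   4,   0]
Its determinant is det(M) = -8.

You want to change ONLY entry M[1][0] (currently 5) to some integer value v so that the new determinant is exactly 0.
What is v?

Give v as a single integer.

Answer: 3

Derivation:
det is linear in entry M[1][0]: det = old_det + (v - 5) * C_10
Cofactor C_10 = -4
Want det = 0: -8 + (v - 5) * -4 = 0
  (v - 5) = 8 / -4 = -2
  v = 5 + (-2) = 3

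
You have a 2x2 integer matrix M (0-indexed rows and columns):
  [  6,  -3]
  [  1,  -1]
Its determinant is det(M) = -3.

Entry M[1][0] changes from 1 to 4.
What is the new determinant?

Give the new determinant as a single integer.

det is linear in row 1: changing M[1][0] by delta changes det by delta * cofactor(1,0).
Cofactor C_10 = (-1)^(1+0) * minor(1,0) = 3
Entry delta = 4 - 1 = 3
Det delta = 3 * 3 = 9
New det = -3 + 9 = 6

Answer: 6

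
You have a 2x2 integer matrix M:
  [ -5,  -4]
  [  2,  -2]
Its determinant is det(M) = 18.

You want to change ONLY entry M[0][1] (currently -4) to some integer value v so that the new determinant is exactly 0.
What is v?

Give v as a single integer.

Answer: 5

Derivation:
det is linear in entry M[0][1]: det = old_det + (v - -4) * C_01
Cofactor C_01 = -2
Want det = 0: 18 + (v - -4) * -2 = 0
  (v - -4) = -18 / -2 = 9
  v = -4 + (9) = 5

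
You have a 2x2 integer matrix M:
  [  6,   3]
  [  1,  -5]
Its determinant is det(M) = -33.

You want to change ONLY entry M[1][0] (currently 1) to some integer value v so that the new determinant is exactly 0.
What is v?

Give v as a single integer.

det is linear in entry M[1][0]: det = old_det + (v - 1) * C_10
Cofactor C_10 = -3
Want det = 0: -33 + (v - 1) * -3 = 0
  (v - 1) = 33 / -3 = -11
  v = 1 + (-11) = -10

Answer: -10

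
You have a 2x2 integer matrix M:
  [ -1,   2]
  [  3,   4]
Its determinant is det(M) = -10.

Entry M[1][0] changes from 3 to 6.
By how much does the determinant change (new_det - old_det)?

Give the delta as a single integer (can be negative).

Cofactor C_10 = -2
Entry delta = 6 - 3 = 3
Det delta = entry_delta * cofactor = 3 * -2 = -6

Answer: -6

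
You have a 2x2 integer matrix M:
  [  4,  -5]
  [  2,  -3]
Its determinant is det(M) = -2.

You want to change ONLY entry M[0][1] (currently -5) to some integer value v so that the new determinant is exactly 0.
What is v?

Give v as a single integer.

det is linear in entry M[0][1]: det = old_det + (v - -5) * C_01
Cofactor C_01 = -2
Want det = 0: -2 + (v - -5) * -2 = 0
  (v - -5) = 2 / -2 = -1
  v = -5 + (-1) = -6

Answer: -6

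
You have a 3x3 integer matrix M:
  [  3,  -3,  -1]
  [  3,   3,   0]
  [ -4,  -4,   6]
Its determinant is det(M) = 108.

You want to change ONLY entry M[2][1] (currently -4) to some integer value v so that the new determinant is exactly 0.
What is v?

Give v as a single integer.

det is linear in entry M[2][1]: det = old_det + (v - -4) * C_21
Cofactor C_21 = -3
Want det = 0: 108 + (v - -4) * -3 = 0
  (v - -4) = -108 / -3 = 36
  v = -4 + (36) = 32

Answer: 32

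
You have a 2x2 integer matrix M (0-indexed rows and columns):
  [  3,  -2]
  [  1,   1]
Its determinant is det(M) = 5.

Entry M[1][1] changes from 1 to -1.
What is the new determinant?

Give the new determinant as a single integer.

Answer: -1

Derivation:
det is linear in row 1: changing M[1][1] by delta changes det by delta * cofactor(1,1).
Cofactor C_11 = (-1)^(1+1) * minor(1,1) = 3
Entry delta = -1 - 1 = -2
Det delta = -2 * 3 = -6
New det = 5 + -6 = -1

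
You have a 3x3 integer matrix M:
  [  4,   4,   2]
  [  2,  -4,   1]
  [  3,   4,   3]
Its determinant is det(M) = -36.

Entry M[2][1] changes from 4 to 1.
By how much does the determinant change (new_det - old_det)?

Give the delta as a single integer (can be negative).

Cofactor C_21 = 0
Entry delta = 1 - 4 = -3
Det delta = entry_delta * cofactor = -3 * 0 = 0

Answer: 0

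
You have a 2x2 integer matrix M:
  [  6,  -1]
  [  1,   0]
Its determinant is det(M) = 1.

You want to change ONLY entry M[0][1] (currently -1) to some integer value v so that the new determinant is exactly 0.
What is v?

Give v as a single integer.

det is linear in entry M[0][1]: det = old_det + (v - -1) * C_01
Cofactor C_01 = -1
Want det = 0: 1 + (v - -1) * -1 = 0
  (v - -1) = -1 / -1 = 1
  v = -1 + (1) = 0

Answer: 0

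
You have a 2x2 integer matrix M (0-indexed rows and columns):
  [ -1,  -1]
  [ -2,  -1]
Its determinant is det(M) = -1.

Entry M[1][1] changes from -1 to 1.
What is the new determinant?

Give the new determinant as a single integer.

Answer: -3

Derivation:
det is linear in row 1: changing M[1][1] by delta changes det by delta * cofactor(1,1).
Cofactor C_11 = (-1)^(1+1) * minor(1,1) = -1
Entry delta = 1 - -1 = 2
Det delta = 2 * -1 = -2
New det = -1 + -2 = -3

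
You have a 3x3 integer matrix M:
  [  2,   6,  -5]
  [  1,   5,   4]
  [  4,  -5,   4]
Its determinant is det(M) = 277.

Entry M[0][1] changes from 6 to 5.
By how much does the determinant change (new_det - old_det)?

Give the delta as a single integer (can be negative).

Cofactor C_01 = 12
Entry delta = 5 - 6 = -1
Det delta = entry_delta * cofactor = -1 * 12 = -12

Answer: -12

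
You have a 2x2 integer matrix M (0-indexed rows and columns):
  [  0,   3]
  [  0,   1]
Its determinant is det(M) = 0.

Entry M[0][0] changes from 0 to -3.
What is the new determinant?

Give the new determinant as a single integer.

Answer: -3

Derivation:
det is linear in row 0: changing M[0][0] by delta changes det by delta * cofactor(0,0).
Cofactor C_00 = (-1)^(0+0) * minor(0,0) = 1
Entry delta = -3 - 0 = -3
Det delta = -3 * 1 = -3
New det = 0 + -3 = -3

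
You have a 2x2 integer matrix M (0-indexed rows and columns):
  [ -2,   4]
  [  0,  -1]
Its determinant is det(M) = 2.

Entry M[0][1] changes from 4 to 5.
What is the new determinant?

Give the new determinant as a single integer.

det is linear in row 0: changing M[0][1] by delta changes det by delta * cofactor(0,1).
Cofactor C_01 = (-1)^(0+1) * minor(0,1) = 0
Entry delta = 5 - 4 = 1
Det delta = 1 * 0 = 0
New det = 2 + 0 = 2

Answer: 2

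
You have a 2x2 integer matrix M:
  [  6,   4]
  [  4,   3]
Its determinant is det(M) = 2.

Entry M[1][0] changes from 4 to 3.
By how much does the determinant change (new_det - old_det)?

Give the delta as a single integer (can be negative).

Cofactor C_10 = -4
Entry delta = 3 - 4 = -1
Det delta = entry_delta * cofactor = -1 * -4 = 4

Answer: 4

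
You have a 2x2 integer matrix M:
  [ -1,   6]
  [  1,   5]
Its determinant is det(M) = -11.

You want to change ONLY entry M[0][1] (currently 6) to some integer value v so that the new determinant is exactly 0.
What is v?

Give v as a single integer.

Answer: -5

Derivation:
det is linear in entry M[0][1]: det = old_det + (v - 6) * C_01
Cofactor C_01 = -1
Want det = 0: -11 + (v - 6) * -1 = 0
  (v - 6) = 11 / -1 = -11
  v = 6 + (-11) = -5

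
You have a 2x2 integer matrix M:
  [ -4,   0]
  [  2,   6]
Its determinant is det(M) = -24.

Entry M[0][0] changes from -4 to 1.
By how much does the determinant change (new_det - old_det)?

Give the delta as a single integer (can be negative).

Cofactor C_00 = 6
Entry delta = 1 - -4 = 5
Det delta = entry_delta * cofactor = 5 * 6 = 30

Answer: 30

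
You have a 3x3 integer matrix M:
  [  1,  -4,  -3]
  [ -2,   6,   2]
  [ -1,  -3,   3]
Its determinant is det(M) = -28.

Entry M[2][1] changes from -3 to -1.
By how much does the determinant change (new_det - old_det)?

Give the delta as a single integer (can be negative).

Cofactor C_21 = 4
Entry delta = -1 - -3 = 2
Det delta = entry_delta * cofactor = 2 * 4 = 8

Answer: 8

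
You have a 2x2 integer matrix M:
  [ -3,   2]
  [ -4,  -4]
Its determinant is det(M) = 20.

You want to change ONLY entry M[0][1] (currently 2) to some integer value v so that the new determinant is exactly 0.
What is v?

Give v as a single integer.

Answer: -3

Derivation:
det is linear in entry M[0][1]: det = old_det + (v - 2) * C_01
Cofactor C_01 = 4
Want det = 0: 20 + (v - 2) * 4 = 0
  (v - 2) = -20 / 4 = -5
  v = 2 + (-5) = -3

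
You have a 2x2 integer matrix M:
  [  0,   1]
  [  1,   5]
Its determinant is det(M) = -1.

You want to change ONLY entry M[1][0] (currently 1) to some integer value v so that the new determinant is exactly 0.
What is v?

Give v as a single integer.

det is linear in entry M[1][0]: det = old_det + (v - 1) * C_10
Cofactor C_10 = -1
Want det = 0: -1 + (v - 1) * -1 = 0
  (v - 1) = 1 / -1 = -1
  v = 1 + (-1) = 0

Answer: 0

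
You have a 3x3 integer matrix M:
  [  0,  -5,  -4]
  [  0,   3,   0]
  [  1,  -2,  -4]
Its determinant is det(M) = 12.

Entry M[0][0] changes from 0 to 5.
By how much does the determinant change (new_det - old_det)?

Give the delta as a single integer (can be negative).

Answer: -60

Derivation:
Cofactor C_00 = -12
Entry delta = 5 - 0 = 5
Det delta = entry_delta * cofactor = 5 * -12 = -60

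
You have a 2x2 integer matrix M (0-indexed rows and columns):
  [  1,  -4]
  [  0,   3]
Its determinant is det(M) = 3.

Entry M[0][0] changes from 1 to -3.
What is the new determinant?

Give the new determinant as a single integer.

Answer: -9

Derivation:
det is linear in row 0: changing M[0][0] by delta changes det by delta * cofactor(0,0).
Cofactor C_00 = (-1)^(0+0) * minor(0,0) = 3
Entry delta = -3 - 1 = -4
Det delta = -4 * 3 = -12
New det = 3 + -12 = -9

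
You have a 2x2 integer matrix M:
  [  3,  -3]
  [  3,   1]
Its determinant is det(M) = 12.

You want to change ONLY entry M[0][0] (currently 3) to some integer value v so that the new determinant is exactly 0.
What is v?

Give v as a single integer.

Answer: -9

Derivation:
det is linear in entry M[0][0]: det = old_det + (v - 3) * C_00
Cofactor C_00 = 1
Want det = 0: 12 + (v - 3) * 1 = 0
  (v - 3) = -12 / 1 = -12
  v = 3 + (-12) = -9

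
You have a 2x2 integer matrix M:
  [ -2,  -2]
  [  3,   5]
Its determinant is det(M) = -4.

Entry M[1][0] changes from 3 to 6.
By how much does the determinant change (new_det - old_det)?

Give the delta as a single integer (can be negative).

Answer: 6

Derivation:
Cofactor C_10 = 2
Entry delta = 6 - 3 = 3
Det delta = entry_delta * cofactor = 3 * 2 = 6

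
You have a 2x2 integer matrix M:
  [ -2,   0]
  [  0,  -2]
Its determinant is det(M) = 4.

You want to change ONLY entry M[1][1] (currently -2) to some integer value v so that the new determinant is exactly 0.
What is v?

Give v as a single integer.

det is linear in entry M[1][1]: det = old_det + (v - -2) * C_11
Cofactor C_11 = -2
Want det = 0: 4 + (v - -2) * -2 = 0
  (v - -2) = -4 / -2 = 2
  v = -2 + (2) = 0

Answer: 0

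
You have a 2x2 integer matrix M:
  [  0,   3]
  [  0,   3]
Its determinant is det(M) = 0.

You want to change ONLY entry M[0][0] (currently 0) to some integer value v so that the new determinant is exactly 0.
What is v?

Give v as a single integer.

Answer: 0

Derivation:
det is linear in entry M[0][0]: det = old_det + (v - 0) * C_00
Cofactor C_00 = 3
Want det = 0: 0 + (v - 0) * 3 = 0
  (v - 0) = 0 / 3 = 0
  v = 0 + (0) = 0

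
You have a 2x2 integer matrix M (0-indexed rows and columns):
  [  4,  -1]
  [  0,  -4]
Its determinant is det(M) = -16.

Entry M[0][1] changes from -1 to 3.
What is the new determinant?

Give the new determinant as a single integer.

det is linear in row 0: changing M[0][1] by delta changes det by delta * cofactor(0,1).
Cofactor C_01 = (-1)^(0+1) * minor(0,1) = 0
Entry delta = 3 - -1 = 4
Det delta = 4 * 0 = 0
New det = -16 + 0 = -16

Answer: -16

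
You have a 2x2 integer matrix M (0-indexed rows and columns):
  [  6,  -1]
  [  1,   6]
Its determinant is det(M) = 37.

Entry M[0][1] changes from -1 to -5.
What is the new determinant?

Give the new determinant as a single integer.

Answer: 41

Derivation:
det is linear in row 0: changing M[0][1] by delta changes det by delta * cofactor(0,1).
Cofactor C_01 = (-1)^(0+1) * minor(0,1) = -1
Entry delta = -5 - -1 = -4
Det delta = -4 * -1 = 4
New det = 37 + 4 = 41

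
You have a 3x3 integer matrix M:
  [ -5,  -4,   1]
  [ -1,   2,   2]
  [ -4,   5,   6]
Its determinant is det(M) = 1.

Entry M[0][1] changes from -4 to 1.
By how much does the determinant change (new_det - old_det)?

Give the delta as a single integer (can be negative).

Answer: -10

Derivation:
Cofactor C_01 = -2
Entry delta = 1 - -4 = 5
Det delta = entry_delta * cofactor = 5 * -2 = -10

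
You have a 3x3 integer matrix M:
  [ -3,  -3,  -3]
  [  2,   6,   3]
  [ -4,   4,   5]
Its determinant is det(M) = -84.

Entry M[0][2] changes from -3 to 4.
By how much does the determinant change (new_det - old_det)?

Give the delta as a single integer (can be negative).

Cofactor C_02 = 32
Entry delta = 4 - -3 = 7
Det delta = entry_delta * cofactor = 7 * 32 = 224

Answer: 224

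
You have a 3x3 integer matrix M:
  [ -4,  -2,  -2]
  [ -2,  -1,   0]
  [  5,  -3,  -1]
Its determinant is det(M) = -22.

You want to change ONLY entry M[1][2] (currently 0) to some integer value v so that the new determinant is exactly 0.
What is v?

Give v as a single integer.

Answer: -1

Derivation:
det is linear in entry M[1][2]: det = old_det + (v - 0) * C_12
Cofactor C_12 = -22
Want det = 0: -22 + (v - 0) * -22 = 0
  (v - 0) = 22 / -22 = -1
  v = 0 + (-1) = -1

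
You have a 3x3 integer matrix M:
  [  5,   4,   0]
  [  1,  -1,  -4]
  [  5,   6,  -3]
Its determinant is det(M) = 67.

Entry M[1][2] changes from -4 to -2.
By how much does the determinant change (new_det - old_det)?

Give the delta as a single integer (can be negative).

Answer: -20

Derivation:
Cofactor C_12 = -10
Entry delta = -2 - -4 = 2
Det delta = entry_delta * cofactor = 2 * -10 = -20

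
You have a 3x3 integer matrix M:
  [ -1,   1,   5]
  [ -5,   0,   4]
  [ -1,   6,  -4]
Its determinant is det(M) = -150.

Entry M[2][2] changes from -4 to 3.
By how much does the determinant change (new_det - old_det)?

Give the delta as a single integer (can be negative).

Answer: 35

Derivation:
Cofactor C_22 = 5
Entry delta = 3 - -4 = 7
Det delta = entry_delta * cofactor = 7 * 5 = 35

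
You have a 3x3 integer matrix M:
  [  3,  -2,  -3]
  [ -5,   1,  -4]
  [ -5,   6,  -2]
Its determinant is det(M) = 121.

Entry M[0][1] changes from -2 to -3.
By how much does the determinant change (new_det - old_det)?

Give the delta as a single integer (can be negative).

Cofactor C_01 = 10
Entry delta = -3 - -2 = -1
Det delta = entry_delta * cofactor = -1 * 10 = -10

Answer: -10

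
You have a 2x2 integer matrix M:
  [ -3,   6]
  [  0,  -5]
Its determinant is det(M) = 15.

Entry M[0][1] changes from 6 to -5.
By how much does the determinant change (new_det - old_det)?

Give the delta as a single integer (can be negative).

Cofactor C_01 = 0
Entry delta = -5 - 6 = -11
Det delta = entry_delta * cofactor = -11 * 0 = 0

Answer: 0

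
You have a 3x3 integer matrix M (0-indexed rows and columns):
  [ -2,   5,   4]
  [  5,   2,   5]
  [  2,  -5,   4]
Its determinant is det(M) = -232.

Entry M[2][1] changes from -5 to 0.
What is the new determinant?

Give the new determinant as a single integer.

det is linear in row 2: changing M[2][1] by delta changes det by delta * cofactor(2,1).
Cofactor C_21 = (-1)^(2+1) * minor(2,1) = 30
Entry delta = 0 - -5 = 5
Det delta = 5 * 30 = 150
New det = -232 + 150 = -82

Answer: -82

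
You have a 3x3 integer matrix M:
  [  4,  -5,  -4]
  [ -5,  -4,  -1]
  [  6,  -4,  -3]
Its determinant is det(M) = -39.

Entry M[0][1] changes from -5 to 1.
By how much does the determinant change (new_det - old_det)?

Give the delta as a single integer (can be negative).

Cofactor C_01 = -21
Entry delta = 1 - -5 = 6
Det delta = entry_delta * cofactor = 6 * -21 = -126

Answer: -126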